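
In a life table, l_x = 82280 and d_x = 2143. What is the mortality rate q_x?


q_x = d_x / l_x
= 2143 / 82280
= 0.026


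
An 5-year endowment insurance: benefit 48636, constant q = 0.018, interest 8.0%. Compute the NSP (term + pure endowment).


Term component = 3381.2262
Pure endowment = 5_p_x * v^5 * benefit = 0.913182 * 0.680583 * 48636 = 30227.102
NSP = 33608.3281


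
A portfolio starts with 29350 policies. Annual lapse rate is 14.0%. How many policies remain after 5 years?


remaining = initial * (1 - lapse)^years
= 29350 * (1 - 0.14)^5
= 29350 * 0.470427
= 13807.033


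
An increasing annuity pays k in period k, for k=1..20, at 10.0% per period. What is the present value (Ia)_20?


(Ia)_n = sum_{k=1}^{n} k * v^k, v = 1/(1+i)
v = 0.909091
Sum computed term by term:
(Ia)_20 = 63.9205


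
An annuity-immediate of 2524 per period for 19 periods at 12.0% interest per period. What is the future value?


FV = PMT * ((1+i)^n - 1) / i
= 2524 * ((1.12)^19 - 1) / 0.12
= 2524 * (8.612762 - 1) / 0.12
= 160121.7542


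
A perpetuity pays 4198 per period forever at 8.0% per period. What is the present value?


PV = PMT / i
= 4198 / 0.08
= 52475.0


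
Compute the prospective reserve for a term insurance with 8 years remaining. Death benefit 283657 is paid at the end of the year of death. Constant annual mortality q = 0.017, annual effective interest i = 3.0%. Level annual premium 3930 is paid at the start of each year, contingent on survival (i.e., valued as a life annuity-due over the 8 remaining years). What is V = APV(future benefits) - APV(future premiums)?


v = 1/(1+i) = 0.970874
APV(future benefits) per unit = sum_{k=0}^{7} k_p_x * q * v^(k+1) = 0.11277
APV(future benefits) = 283657 * 0.11277 = 31987.9255
Life annuity-due factor ä_{x:8} = sum_{k=0}^{7} k_p_x * v^k = 6.832519
APV(future premiums) = 3930 * 6.832519 = 26851.8013
V = 31987.9255 - 26851.8013
= 5136.1242


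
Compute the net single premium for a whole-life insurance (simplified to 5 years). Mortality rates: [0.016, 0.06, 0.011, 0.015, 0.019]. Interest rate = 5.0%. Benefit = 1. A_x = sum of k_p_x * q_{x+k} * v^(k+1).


v = 0.952381
Year 0: k_p_x=1.0, q=0.016, term=0.015238
Year 1: k_p_x=0.984, q=0.06, term=0.053551
Year 2: k_p_x=0.92496, q=0.011, term=0.008789
Year 3: k_p_x=0.914785, q=0.015, term=0.011289
Year 4: k_p_x=0.901064, q=0.019, term=0.013414
A_x = 0.1023


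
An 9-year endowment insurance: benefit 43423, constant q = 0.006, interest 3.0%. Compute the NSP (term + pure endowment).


Term component = 1982.9133
Pure endowment = 9_p_x * v^9 * benefit = 0.947278 * 0.766417 * 43423 = 31525.5202
NSP = 33508.4335


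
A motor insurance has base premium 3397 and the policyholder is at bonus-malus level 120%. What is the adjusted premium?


adjusted = base * BM_level / 100
= 3397 * 120 / 100
= 3397 * 1.2
= 4076.4


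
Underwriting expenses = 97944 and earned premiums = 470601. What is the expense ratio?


Expense ratio = expenses / premiums
= 97944 / 470601
= 0.2081


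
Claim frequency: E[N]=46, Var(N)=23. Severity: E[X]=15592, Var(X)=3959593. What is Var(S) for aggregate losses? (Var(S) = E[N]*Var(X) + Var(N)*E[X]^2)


Var(S) = E[N]*Var(X) + Var(N)*E[X]^2
= 46*3959593 + 23*15592^2
= 182141278 + 5591540672
= 5.7737e+09


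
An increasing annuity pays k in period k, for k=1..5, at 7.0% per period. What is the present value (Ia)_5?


(Ia)_n = sum_{k=1}^{n} k * v^k, v = 1/(1+i)
v = 0.934579
Sum computed term by term:
(Ia)_5 = 11.7469


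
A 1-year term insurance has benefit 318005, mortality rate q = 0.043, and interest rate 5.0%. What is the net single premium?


NSP = benefit * q * v
v = 1/(1+i) = 0.952381
NSP = 318005 * 0.043 * 0.952381
= 13023.0619


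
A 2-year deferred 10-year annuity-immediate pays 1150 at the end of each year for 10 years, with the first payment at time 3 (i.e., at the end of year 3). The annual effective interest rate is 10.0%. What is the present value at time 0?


PV at time 2 of the 10-year annuity-immediate:
a_n = 1150 * (1-(1+0.1)^(-10))/0.1 = 7066.2522
Discount back 2 years to time 0:
PV = 7066.2522 * (1+0.1)^(-2)
= 7066.2522 * 0.826446
= 5839.8778


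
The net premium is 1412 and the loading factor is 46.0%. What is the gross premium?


Gross = net * (1 + loading)
= 1412 * (1 + 0.46)
= 1412 * 1.46
= 2061.52


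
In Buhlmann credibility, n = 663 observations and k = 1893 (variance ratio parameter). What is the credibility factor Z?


Z = n / (n + k)
= 663 / (663 + 1893)
= 663 / 2556
= 0.2594


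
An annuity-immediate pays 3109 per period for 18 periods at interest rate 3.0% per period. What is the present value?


PV = PMT * (1 - (1+i)^(-n)) / i
= 3109 * (1 - (1+0.03)^(-18)) / 0.03
= 3109 * (1 - 0.587395) / 0.03
= 3109 * 13.753513
= 42759.6722


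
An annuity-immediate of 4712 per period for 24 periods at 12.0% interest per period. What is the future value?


FV = PMT * ((1+i)^n - 1) / i
= 4712 * ((1.12)^24 - 1) / 0.12
= 4712 * (15.178629 - 1) / 0.12
= 556747.4962


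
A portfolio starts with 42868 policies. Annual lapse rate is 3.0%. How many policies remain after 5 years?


remaining = initial * (1 - lapse)^years
= 42868 * (1 - 0.03)^5
= 42868 * 0.858734
= 36812.2102


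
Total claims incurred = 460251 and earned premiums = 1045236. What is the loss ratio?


Loss ratio = claims / premiums
= 460251 / 1045236
= 0.4403


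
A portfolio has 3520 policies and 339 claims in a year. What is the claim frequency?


frequency = claims / policies
= 339 / 3520
= 0.0963


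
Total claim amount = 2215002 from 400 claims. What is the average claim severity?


severity = total / number
= 2215002 / 400
= 5537.505


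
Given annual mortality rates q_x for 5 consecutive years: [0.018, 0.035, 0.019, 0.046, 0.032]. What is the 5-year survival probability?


p_k = 1 - q_k for each year
Survival = product of (1 - q_k)
= 0.982 * 0.965 * 0.981 * 0.954 * 0.968
= 0.8585


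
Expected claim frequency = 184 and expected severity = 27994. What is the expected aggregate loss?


E[S] = E[N] * E[X]
= 184 * 27994
= 5.1509e+06


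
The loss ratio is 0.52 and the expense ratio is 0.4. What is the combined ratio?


Combined ratio = loss ratio + expense ratio
= 0.52 + 0.4
= 0.92


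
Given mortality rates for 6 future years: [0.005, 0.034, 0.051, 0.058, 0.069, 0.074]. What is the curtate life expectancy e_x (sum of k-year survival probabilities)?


e_x = sum_{k=1}^{n} k_p_x
k_p_x values:
  1_p_x = 0.995
  2_p_x = 0.96117
  3_p_x = 0.91215
  4_p_x = 0.859246
  5_p_x = 0.799958
  6_p_x = 0.740761
e_x = 5.2683


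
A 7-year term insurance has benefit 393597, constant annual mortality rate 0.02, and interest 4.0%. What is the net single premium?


NSP = benefit * sum_{k=0}^{n-1} k_p_x * q * v^(k+1)
With constant q=0.02, v=0.961538
Sum = 0.113432
NSP = 393597 * 0.113432
= 44646.4875


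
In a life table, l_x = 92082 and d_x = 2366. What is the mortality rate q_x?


q_x = d_x / l_x
= 2366 / 92082
= 0.0257


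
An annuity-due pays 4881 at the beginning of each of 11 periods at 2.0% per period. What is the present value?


PV_due = PMT * (1-(1+i)^(-n))/i * (1+i)
PV_immediate = 47769.6053
PV_due = 47769.6053 * 1.02
= 48724.9974


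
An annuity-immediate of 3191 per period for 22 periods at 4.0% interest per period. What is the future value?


FV = PMT * ((1+i)^n - 1) / i
= 3191 * ((1.04)^22 - 1) / 0.04
= 3191 * (2.369919 - 1) / 0.04
= 109285.2716


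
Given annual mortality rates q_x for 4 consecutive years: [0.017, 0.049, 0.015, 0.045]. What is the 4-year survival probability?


p_k = 1 - q_k for each year
Survival = product of (1 - q_k)
= 0.983 * 0.951 * 0.985 * 0.955
= 0.8794


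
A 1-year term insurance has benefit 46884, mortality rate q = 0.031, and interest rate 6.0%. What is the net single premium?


NSP = benefit * q * v
v = 1/(1+i) = 0.943396
NSP = 46884 * 0.031 * 0.943396
= 1371.1358


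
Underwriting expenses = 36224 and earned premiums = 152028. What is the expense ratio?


Expense ratio = expenses / premiums
= 36224 / 152028
= 0.2383


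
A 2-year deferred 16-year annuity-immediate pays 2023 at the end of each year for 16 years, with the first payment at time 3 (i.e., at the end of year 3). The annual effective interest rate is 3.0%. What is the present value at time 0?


PV at time 2 of the 16-year annuity-immediate:
a_n = 2023 * (1-(1+0.03)^(-16))/0.03 = 25411.1094
Discount back 2 years to time 0:
PV = 25411.1094 * (1+0.03)^(-2)
= 25411.1094 * 0.942596
= 23952.4078


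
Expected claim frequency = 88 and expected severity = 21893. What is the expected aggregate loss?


E[S] = E[N] * E[X]
= 88 * 21893
= 1.9266e+06


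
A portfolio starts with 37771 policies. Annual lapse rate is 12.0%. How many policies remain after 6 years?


remaining = initial * (1 - lapse)^years
= 37771 * (1 - 0.12)^6
= 37771 * 0.464404
= 17541.0068


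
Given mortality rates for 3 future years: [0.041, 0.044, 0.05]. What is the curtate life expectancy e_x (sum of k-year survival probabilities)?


e_x = sum_{k=1}^{n} k_p_x
k_p_x values:
  1_p_x = 0.959
  2_p_x = 0.916804
  3_p_x = 0.870964
e_x = 2.7468


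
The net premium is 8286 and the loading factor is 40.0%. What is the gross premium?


Gross = net * (1 + loading)
= 8286 * (1 + 0.4)
= 8286 * 1.4
= 11600.4


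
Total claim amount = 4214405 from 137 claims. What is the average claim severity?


severity = total / number
= 4214405 / 137
= 30762.0803


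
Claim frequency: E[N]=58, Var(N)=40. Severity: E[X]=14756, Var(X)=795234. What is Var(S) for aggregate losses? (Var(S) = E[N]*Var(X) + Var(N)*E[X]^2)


Var(S) = E[N]*Var(X) + Var(N)*E[X]^2
= 58*795234 + 40*14756^2
= 46123572 + 8709581440
= 8.7557e+09


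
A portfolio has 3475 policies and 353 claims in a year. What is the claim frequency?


frequency = claims / policies
= 353 / 3475
= 0.1016


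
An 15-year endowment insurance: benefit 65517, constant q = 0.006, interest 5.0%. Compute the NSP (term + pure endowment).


Term component = 3934.5483
Pure endowment = 15_p_x * v^15 * benefit = 0.913683 * 0.481017 * 65517 = 28794.5491
NSP = 32729.0975


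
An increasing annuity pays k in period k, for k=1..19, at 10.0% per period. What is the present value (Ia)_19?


(Ia)_n = sum_{k=1}^{n} k * v^k, v = 1/(1+i)
v = 0.909091
Sum computed term by term:
(Ia)_19 = 60.9476


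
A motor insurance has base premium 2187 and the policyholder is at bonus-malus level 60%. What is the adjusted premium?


adjusted = base * BM_level / 100
= 2187 * 60 / 100
= 2187 * 0.6
= 1312.2


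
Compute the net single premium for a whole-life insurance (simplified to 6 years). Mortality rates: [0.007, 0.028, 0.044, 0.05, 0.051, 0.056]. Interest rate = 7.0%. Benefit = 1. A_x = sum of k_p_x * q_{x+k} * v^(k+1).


v = 0.934579
Year 0: k_p_x=1.0, q=0.007, term=0.006542
Year 1: k_p_x=0.993, q=0.028, term=0.024285
Year 2: k_p_x=0.965196, q=0.044, term=0.034667
Year 3: k_p_x=0.922727, q=0.05, term=0.035197
Year 4: k_p_x=0.876591, q=0.051, term=0.031875
Year 5: k_p_x=0.831885, q=0.056, term=0.031042
A_x = 0.1636


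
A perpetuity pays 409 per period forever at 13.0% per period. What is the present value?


PV = PMT / i
= 409 / 0.13
= 3146.1538


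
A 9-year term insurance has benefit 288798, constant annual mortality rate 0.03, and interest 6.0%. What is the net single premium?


NSP = benefit * sum_{k=0}^{n-1} k_p_x * q * v^(k+1)
With constant q=0.03, v=0.943396
Sum = 0.18334
NSP = 288798 * 0.18334
= 52948.2643


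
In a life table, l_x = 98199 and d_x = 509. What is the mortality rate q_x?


q_x = d_x / l_x
= 509 / 98199
= 0.0052


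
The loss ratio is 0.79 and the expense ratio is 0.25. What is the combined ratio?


Combined ratio = loss ratio + expense ratio
= 0.79 + 0.25
= 1.04


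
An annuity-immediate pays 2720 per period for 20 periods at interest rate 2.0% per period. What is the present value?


PV = PMT * (1 - (1+i)^(-n)) / i
= 2720 * (1 - (1+0.02)^(-20)) / 0.02
= 2720 * (1 - 0.672971) / 0.02
= 2720 * 16.351433
= 44475.8987


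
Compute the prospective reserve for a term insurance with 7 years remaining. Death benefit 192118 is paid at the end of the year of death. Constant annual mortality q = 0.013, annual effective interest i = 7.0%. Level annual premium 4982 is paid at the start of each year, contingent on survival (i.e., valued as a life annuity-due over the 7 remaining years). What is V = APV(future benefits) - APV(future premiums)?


v = 1/(1+i) = 0.934579
APV(future benefits) per unit = sum_{k=0}^{6} k_p_x * q * v^(k+1) = 0.067625
APV(future benefits) = 192118 * 0.067625 = 12991.9195
Life annuity-due factor ä_{x:7} = sum_{k=0}^{6} k_p_x * v^k = 5.566032
APV(future premiums) = 4982 * 5.566032 = 27729.9709
V = 12991.9195 - 27729.9709
= -14738.0514


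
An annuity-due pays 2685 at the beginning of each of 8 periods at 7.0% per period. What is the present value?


PV_due = PMT * (1-(1+i)^(-n))/i * (1+i)
PV_immediate = 16032.9365
PV_due = 16032.9365 * 1.07
= 17155.242


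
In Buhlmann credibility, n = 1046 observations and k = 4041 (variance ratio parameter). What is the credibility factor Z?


Z = n / (n + k)
= 1046 / (1046 + 4041)
= 1046 / 5087
= 0.2056


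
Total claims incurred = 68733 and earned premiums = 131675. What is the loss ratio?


Loss ratio = claims / premiums
= 68733 / 131675
= 0.522


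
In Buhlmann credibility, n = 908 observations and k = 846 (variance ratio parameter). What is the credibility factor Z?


Z = n / (n + k)
= 908 / (908 + 846)
= 908 / 1754
= 0.5177


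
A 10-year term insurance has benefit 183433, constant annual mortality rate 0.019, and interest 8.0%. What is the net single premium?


NSP = benefit * sum_{k=0}^{n-1} k_p_x * q * v^(k+1)
With constant q=0.019, v=0.925926
Sum = 0.11854
NSP = 183433 * 0.11854
= 21744.2098


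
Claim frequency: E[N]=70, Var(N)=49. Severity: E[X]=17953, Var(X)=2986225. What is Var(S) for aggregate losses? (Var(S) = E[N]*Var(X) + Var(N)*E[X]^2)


Var(S) = E[N]*Var(X) + Var(N)*E[X]^2
= 70*2986225 + 49*17953^2
= 209035750 + 15793200241
= 1.6002e+10


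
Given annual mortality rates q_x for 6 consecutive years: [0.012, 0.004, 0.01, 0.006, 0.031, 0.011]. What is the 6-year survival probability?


p_k = 1 - q_k for each year
Survival = product of (1 - q_k)
= 0.988 * 0.996 * 0.99 * 0.994 * 0.969 * 0.989
= 0.928


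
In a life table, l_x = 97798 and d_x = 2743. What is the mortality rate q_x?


q_x = d_x / l_x
= 2743 / 97798
= 0.028


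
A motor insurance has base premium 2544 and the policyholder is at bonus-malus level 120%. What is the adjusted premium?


adjusted = base * BM_level / 100
= 2544 * 120 / 100
= 2544 * 1.2
= 3052.8


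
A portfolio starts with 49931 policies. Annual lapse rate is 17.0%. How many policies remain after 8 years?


remaining = initial * (1 - lapse)^years
= 49931 * (1 - 0.17)^8
= 49931 * 0.225229
= 11245.9203


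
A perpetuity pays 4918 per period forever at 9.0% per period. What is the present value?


PV = PMT / i
= 4918 / 0.09
= 54644.4444


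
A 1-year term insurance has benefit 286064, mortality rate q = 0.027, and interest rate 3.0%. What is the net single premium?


NSP = benefit * q * v
v = 1/(1+i) = 0.970874
NSP = 286064 * 0.027 * 0.970874
= 7498.765


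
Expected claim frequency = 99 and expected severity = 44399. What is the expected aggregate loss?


E[S] = E[N] * E[X]
= 99 * 44399
= 4.3955e+06


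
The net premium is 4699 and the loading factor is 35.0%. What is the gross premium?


Gross = net * (1 + loading)
= 4699 * (1 + 0.35)
= 4699 * 1.35
= 6343.65


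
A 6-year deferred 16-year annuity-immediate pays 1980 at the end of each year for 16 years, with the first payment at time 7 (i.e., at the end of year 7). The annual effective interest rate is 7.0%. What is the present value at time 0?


PV at time 6 of the 16-year annuity-immediate:
a_n = 1980 * (1-(1+0.07)^(-16))/0.07 = 18704.3642
Discount back 6 years to time 0:
PV = 18704.3642 * (1+0.07)^(-6)
= 18704.3642 * 0.666342
= 12463.5077


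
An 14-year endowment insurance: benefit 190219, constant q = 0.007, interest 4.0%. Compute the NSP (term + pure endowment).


Term component = 13502.6864
Pure endowment = 14_p_x * v^14 * benefit = 0.906337 * 0.577475 * 190219 = 99558.1053
NSP = 113060.7918


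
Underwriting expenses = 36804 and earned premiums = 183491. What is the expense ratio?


Expense ratio = expenses / premiums
= 36804 / 183491
= 0.2006


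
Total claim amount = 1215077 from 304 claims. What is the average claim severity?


severity = total / number
= 1215077 / 304
= 3996.9638


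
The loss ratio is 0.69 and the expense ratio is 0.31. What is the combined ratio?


Combined ratio = loss ratio + expense ratio
= 0.69 + 0.31
= 1.0


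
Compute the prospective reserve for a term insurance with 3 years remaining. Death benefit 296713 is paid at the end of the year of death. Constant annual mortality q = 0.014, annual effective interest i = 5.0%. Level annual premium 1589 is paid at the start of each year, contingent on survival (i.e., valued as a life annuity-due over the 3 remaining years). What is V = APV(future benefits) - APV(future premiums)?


v = 1/(1+i) = 0.952381
APV(future benefits) per unit = sum_{k=0}^{2} k_p_x * q * v^(k+1) = 0.037611
APV(future benefits) = 296713 * 0.037611 = 11159.8034
Life annuity-due factor ä_{x:3} = sum_{k=0}^{2} k_p_x * v^k = 2.820858
APV(future premiums) = 1589 * 2.820858 = 4482.3434
V = 11159.8034 - 4482.3434
= 6677.46


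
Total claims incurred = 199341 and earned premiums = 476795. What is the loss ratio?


Loss ratio = claims / premiums
= 199341 / 476795
= 0.4181


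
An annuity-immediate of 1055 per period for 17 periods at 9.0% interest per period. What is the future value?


FV = PMT * ((1+i)^n - 1) / i
= 1055 * ((1.09)^17 - 1) / 0.09
= 1055 * (4.327633 - 1) / 0.09
= 39007.2583


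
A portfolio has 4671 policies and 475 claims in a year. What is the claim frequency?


frequency = claims / policies
= 475 / 4671
= 0.1017


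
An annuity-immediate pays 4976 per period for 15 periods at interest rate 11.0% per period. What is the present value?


PV = PMT * (1 - (1+i)^(-n)) / i
= 4976 * (1 - (1+0.11)^(-15)) / 0.11
= 4976 * (1 - 0.209004) / 0.11
= 4976 * 7.19087
= 35781.767


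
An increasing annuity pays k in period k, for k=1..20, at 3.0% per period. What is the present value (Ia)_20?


(Ia)_n = sum_{k=1}^{n} k * v^k, v = 1/(1+i)
v = 0.970874
Sum computed term by term:
(Ia)_20 = 141.6761


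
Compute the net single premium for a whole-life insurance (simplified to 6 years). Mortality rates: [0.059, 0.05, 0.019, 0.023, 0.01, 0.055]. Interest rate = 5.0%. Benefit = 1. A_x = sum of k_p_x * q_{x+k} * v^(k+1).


v = 0.952381
Year 0: k_p_x=1.0, q=0.059, term=0.05619
Year 1: k_p_x=0.941, q=0.05, term=0.042676
Year 2: k_p_x=0.89395, q=0.019, term=0.014672
Year 3: k_p_x=0.876965, q=0.023, term=0.016594
Year 4: k_p_x=0.856795, q=0.01, term=0.006713
Year 5: k_p_x=0.848227, q=0.055, term=0.034813
A_x = 0.1717


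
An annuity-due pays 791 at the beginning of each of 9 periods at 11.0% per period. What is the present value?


PV_due = PMT * (1-(1+i)^(-n))/i * (1+i)
PV_immediate = 4379.8046
PV_due = 4379.8046 * 1.11
= 4861.5831


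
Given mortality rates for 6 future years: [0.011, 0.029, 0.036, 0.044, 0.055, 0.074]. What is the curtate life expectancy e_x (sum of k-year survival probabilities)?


e_x = sum_{k=1}^{n} k_p_x
k_p_x values:
  1_p_x = 0.989
  2_p_x = 0.960319
  3_p_x = 0.925748
  4_p_x = 0.885015
  5_p_x = 0.836339
  6_p_x = 0.77445
e_x = 5.3709


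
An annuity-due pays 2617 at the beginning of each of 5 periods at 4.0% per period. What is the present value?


PV_due = PMT * (1-(1+i)^(-n))/i * (1+i)
PV_immediate = 11650.419
PV_due = 11650.419 * 1.04
= 12116.4358


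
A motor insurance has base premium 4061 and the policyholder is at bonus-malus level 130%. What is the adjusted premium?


adjusted = base * BM_level / 100
= 4061 * 130 / 100
= 4061 * 1.3
= 5279.3


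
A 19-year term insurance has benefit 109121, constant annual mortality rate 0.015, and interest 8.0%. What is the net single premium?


NSP = benefit * sum_{k=0}^{n-1} k_p_x * q * v^(k+1)
With constant q=0.015, v=0.925926
Sum = 0.130441
NSP = 109121 * 0.130441
= 14233.8302


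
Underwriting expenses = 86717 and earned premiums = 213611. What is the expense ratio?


Expense ratio = expenses / premiums
= 86717 / 213611
= 0.406


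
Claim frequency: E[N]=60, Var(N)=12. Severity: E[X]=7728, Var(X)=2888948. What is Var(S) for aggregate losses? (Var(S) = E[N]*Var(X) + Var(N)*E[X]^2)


Var(S) = E[N]*Var(X) + Var(N)*E[X]^2
= 60*2888948 + 12*7728^2
= 173336880 + 716663808
= 8.9000e+08


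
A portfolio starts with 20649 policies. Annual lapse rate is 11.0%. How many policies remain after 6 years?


remaining = initial * (1 - lapse)^years
= 20649 * (1 - 0.11)^6
= 20649 * 0.496981
= 10262.1667


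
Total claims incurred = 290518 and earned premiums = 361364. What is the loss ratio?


Loss ratio = claims / premiums
= 290518 / 361364
= 0.8039


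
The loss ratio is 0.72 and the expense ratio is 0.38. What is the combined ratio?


Combined ratio = loss ratio + expense ratio
= 0.72 + 0.38
= 1.1


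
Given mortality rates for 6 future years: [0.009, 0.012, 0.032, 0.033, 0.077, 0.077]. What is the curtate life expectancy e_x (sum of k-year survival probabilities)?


e_x = sum_{k=1}^{n} k_p_x
k_p_x values:
  1_p_x = 0.991
  2_p_x = 0.979108
  3_p_x = 0.947777
  4_p_x = 0.9165
  5_p_x = 0.845929
  6_p_x = 0.780793
e_x = 5.4611


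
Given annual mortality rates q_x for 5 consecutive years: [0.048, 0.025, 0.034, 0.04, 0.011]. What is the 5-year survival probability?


p_k = 1 - q_k for each year
Survival = product of (1 - q_k)
= 0.952 * 0.975 * 0.966 * 0.96 * 0.989
= 0.8513


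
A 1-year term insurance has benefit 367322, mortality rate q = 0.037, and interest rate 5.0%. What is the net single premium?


NSP = benefit * q * v
v = 1/(1+i) = 0.952381
NSP = 367322 * 0.037 * 0.952381
= 12943.7276


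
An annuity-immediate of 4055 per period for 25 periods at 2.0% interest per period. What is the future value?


FV = PMT * ((1+i)^n - 1) / i
= 4055 * ((1.02)^25 - 1) / 0.02
= 4055 * (1.640606 - 1) / 0.02
= 129882.8654


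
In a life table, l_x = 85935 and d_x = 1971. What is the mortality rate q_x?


q_x = d_x / l_x
= 1971 / 85935
= 0.0229


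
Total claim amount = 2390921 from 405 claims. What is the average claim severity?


severity = total / number
= 2390921 / 405
= 5903.5086


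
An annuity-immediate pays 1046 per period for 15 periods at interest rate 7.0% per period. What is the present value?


PV = PMT * (1 - (1+i)^(-n)) / i
= 1046 * (1 - (1+0.07)^(-15)) / 0.07
= 1046 * (1 - 0.362446) / 0.07
= 1046 * 9.107914
= 9526.878


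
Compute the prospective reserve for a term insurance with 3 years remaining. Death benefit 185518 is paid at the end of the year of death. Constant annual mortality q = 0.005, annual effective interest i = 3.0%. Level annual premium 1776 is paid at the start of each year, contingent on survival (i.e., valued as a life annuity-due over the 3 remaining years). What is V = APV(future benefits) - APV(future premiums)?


v = 1/(1+i) = 0.970874
APV(future benefits) per unit = sum_{k=0}^{2} k_p_x * q * v^(k+1) = 0.014074
APV(future benefits) = 185518 * 0.014074 = 2610.9524
Life annuity-due factor ä_{x:3} = sum_{k=0}^{2} k_p_x * v^k = 2.899213
APV(future premiums) = 1776 * 2.899213 = 5149.0022
V = 2610.9524 - 5149.0022
= -2538.0498


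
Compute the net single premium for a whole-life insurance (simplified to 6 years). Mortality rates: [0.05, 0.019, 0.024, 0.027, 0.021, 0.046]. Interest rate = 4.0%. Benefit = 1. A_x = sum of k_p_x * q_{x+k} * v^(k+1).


v = 0.961538
Year 0: k_p_x=1.0, q=0.05, term=0.048077
Year 1: k_p_x=0.95, q=0.019, term=0.016688
Year 2: k_p_x=0.93195, q=0.024, term=0.019884
Year 3: k_p_x=0.909583, q=0.027, term=0.020993
Year 4: k_p_x=0.885024, q=0.021, term=0.015276
Year 5: k_p_x=0.866439, q=0.046, term=0.031499
A_x = 0.1524


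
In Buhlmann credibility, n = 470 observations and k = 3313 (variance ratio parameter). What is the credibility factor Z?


Z = n / (n + k)
= 470 / (470 + 3313)
= 470 / 3783
= 0.1242


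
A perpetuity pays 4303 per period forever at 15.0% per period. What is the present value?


PV = PMT / i
= 4303 / 0.15
= 28686.6667


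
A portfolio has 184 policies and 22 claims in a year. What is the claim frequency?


frequency = claims / policies
= 22 / 184
= 0.1196


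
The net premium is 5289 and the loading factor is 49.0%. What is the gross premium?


Gross = net * (1 + loading)
= 5289 * (1 + 0.49)
= 5289 * 1.49
= 7880.61


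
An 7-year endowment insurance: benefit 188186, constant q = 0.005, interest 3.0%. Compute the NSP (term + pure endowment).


Term component = 5778.4758
Pure endowment = 7_p_x * v^7 * benefit = 0.965521 * 0.813092 * 188186 = 147736.6692
NSP = 153515.145


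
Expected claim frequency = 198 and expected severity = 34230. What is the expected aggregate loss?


E[S] = E[N] * E[X]
= 198 * 34230
= 6.7775e+06


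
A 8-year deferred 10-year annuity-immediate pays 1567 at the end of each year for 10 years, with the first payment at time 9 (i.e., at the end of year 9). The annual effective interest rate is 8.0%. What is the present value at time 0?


PV at time 8 of the 10-year annuity-immediate:
a_n = 1567 * (1-(1+0.08)^(-10))/0.08 = 10514.6976
Discount back 8 years to time 0:
PV = 10514.6976 * (1+0.08)^(-8)
= 10514.6976 * 0.540269
= 5680.7639


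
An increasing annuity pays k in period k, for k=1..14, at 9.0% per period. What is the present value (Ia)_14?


(Ia)_n = sum_{k=1}^{n} k * v^k, v = 1/(1+i)
v = 0.917431
Sum computed term by term:
(Ia)_14 = 47.7495


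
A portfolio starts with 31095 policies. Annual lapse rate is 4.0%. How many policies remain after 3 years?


remaining = initial * (1 - lapse)^years
= 31095 * (1 - 0.04)^3
= 31095 * 0.884736
= 27510.8659


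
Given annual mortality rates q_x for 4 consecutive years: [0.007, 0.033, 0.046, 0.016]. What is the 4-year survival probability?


p_k = 1 - q_k for each year
Survival = product of (1 - q_k)
= 0.993 * 0.967 * 0.954 * 0.984
= 0.9014


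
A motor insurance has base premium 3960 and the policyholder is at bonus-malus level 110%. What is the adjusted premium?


adjusted = base * BM_level / 100
= 3960 * 110 / 100
= 3960 * 1.1
= 4356.0


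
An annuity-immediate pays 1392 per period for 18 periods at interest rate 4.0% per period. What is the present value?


PV = PMT * (1 - (1+i)^(-n)) / i
= 1392 * (1 - (1+0.04)^(-18)) / 0.04
= 1392 * (1 - 0.493628) / 0.04
= 1392 * 12.659297
= 17621.7414


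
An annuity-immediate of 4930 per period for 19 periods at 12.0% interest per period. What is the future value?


FV = PMT * ((1+i)^n - 1) / i
= 4930 * ((1.12)^19 - 1) / 0.12
= 4930 * (8.612762 - 1) / 0.12
= 312757.6261


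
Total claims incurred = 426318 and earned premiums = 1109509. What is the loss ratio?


Loss ratio = claims / premiums
= 426318 / 1109509
= 0.3842


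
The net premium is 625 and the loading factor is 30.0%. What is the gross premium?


Gross = net * (1 + loading)
= 625 * (1 + 0.3)
= 625 * 1.3
= 812.5


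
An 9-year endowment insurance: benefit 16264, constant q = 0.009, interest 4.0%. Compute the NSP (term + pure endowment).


Term component = 1052.4628
Pure endowment = 9_p_x * v^9 * benefit = 0.921856 * 0.702587 * 16264 = 10533.9245
NSP = 11586.3874


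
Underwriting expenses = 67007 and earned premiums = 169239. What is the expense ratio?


Expense ratio = expenses / premiums
= 67007 / 169239
= 0.3959


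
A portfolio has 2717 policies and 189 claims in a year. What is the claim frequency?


frequency = claims / policies
= 189 / 2717
= 0.0696


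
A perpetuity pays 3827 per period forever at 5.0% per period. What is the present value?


PV = PMT / i
= 3827 / 0.05
= 76540.0


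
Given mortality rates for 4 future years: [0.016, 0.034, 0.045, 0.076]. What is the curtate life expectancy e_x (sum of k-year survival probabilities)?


e_x = sum_{k=1}^{n} k_p_x
k_p_x values:
  1_p_x = 0.984
  2_p_x = 0.950544
  3_p_x = 0.90777
  4_p_x = 0.838779
e_x = 3.6811


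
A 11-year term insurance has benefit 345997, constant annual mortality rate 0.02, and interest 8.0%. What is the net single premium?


NSP = benefit * sum_{k=0}^{n-1} k_p_x * q * v^(k+1)
With constant q=0.02, v=0.925926
Sum = 0.131316
NSP = 345997 * 0.131316
= 45434.9454


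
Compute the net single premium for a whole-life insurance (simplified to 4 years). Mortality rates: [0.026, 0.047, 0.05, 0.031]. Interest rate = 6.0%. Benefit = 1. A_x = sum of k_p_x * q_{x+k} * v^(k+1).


v = 0.943396
Year 0: k_p_x=1.0, q=0.026, term=0.024528
Year 1: k_p_x=0.974, q=0.047, term=0.040742
Year 2: k_p_x=0.928222, q=0.05, term=0.038968
Year 3: k_p_x=0.881811, q=0.031, term=0.021653
A_x = 0.1259


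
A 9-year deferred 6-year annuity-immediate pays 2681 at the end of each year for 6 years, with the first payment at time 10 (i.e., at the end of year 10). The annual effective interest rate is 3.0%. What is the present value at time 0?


PV at time 9 of the 6-year annuity-immediate:
a_n = 2681 * (1-(1+0.03)^(-6))/0.03 = 14523.4903
Discount back 9 years to time 0:
PV = 14523.4903 * (1+0.03)^(-9)
= 14523.4903 * 0.766417
= 11131.0459


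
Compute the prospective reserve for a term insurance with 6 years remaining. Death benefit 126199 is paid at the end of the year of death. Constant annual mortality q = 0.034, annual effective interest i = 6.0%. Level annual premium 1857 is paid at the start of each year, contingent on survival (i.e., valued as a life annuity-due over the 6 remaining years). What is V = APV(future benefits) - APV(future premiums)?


v = 1/(1+i) = 0.943396
APV(future benefits) per unit = sum_{k=0}^{5} k_p_x * q * v^(k+1) = 0.154507
APV(future benefits) = 126199 * 0.154507 = 19498.6836
Life annuity-due factor ä_{x:6} = sum_{k=0}^{5} k_p_x * v^k = 4.816996
APV(future premiums) = 1857 * 4.816996 = 8945.1624
V = 19498.6836 - 8945.1624
= 10553.5212


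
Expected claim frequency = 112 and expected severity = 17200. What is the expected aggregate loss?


E[S] = E[N] * E[X]
= 112 * 17200
= 1.9264e+06


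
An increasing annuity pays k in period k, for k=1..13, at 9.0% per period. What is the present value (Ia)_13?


(Ia)_n = sum_{k=1}^{n} k * v^k, v = 1/(1+i)
v = 0.917431
Sum computed term by term:
(Ia)_13 = 43.56


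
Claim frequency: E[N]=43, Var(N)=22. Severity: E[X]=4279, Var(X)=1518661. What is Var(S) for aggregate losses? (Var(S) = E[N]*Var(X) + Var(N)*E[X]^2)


Var(S) = E[N]*Var(X) + Var(N)*E[X]^2
= 43*1518661 + 22*4279^2
= 65302423 + 402816502
= 4.6812e+08


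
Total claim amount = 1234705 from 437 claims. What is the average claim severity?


severity = total / number
= 1234705 / 437
= 2825.4119


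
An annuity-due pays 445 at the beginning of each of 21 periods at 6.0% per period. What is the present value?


PV_due = PMT * (1-(1+i)^(-n))/i * (1+i)
PV_immediate = 5235.0141
PV_due = 5235.0141 * 1.06
= 5549.1149


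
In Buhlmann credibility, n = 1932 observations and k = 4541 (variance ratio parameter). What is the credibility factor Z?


Z = n / (n + k)
= 1932 / (1932 + 4541)
= 1932 / 6473
= 0.2985


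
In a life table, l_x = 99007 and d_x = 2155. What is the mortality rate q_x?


q_x = d_x / l_x
= 2155 / 99007
= 0.0218


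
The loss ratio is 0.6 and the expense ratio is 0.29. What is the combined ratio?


Combined ratio = loss ratio + expense ratio
= 0.6 + 0.29
= 0.89


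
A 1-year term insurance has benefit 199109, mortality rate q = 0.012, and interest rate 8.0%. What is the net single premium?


NSP = benefit * q * v
v = 1/(1+i) = 0.925926
NSP = 199109 * 0.012 * 0.925926
= 2212.3222


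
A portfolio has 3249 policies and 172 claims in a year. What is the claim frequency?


frequency = claims / policies
= 172 / 3249
= 0.0529


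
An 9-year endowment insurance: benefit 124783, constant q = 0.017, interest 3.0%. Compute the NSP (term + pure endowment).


Term component = 15489.1626
Pure endowment = 9_p_x * v^9 * benefit = 0.857002 * 0.766417 * 124783 = 81960.021
NSP = 97449.1836


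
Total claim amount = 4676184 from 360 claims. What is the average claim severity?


severity = total / number
= 4676184 / 360
= 12989.4


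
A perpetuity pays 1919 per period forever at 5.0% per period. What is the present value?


PV = PMT / i
= 1919 / 0.05
= 38380.0


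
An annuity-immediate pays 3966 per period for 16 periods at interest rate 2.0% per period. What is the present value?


PV = PMT * (1 - (1+i)^(-n)) / i
= 3966 * (1 - (1+0.02)^(-16)) / 0.02
= 3966 * (1 - 0.728446) / 0.02
= 3966 * 13.577709
= 53849.1951


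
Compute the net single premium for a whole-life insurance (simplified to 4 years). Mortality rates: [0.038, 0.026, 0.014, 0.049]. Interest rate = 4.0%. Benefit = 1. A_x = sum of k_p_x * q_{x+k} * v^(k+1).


v = 0.961538
Year 0: k_p_x=1.0, q=0.038, term=0.036538
Year 1: k_p_x=0.962, q=0.026, term=0.023125
Year 2: k_p_x=0.936988, q=0.014, term=0.011662
Year 3: k_p_x=0.92387, q=0.049, term=0.038697
A_x = 0.11


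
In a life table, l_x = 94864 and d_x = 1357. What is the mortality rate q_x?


q_x = d_x / l_x
= 1357 / 94864
= 0.0143


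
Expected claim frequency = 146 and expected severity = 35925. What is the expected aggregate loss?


E[S] = E[N] * E[X]
= 146 * 35925
= 5.2450e+06


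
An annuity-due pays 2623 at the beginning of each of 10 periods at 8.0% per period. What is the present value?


PV_due = PMT * (1-(1+i)^(-n))/i * (1+i)
PV_immediate = 17600.5435
PV_due = 17600.5435 * 1.08
= 19008.587


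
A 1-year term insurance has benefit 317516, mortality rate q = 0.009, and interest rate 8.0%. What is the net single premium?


NSP = benefit * q * v
v = 1/(1+i) = 0.925926
NSP = 317516 * 0.009 * 0.925926
= 2645.9667


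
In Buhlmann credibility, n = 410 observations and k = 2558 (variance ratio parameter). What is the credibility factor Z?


Z = n / (n + k)
= 410 / (410 + 2558)
= 410 / 2968
= 0.1381


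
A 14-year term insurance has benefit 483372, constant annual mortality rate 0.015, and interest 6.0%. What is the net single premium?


NSP = benefit * sum_{k=0}^{n-1} k_p_x * q * v^(k+1)
With constant q=0.015, v=0.943396
Sum = 0.12841
NSP = 483372 * 0.12841
= 62069.5797


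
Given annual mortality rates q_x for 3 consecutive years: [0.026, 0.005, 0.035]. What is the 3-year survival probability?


p_k = 1 - q_k for each year
Survival = product of (1 - q_k)
= 0.974 * 0.995 * 0.965
= 0.9352


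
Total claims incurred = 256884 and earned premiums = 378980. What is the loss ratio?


Loss ratio = claims / premiums
= 256884 / 378980
= 0.6778


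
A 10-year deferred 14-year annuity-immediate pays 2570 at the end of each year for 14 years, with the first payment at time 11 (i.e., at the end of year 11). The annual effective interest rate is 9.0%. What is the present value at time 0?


PV at time 10 of the 14-year annuity-immediate:
a_n = 2570 * (1-(1+0.09)^(-14))/0.09 = 20010.4065
Discount back 10 years to time 0:
PV = 20010.4065 * (1+0.09)^(-10)
= 20010.4065 * 0.422411
= 8452.612


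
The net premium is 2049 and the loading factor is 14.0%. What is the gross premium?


Gross = net * (1 + loading)
= 2049 * (1 + 0.14)
= 2049 * 1.14
= 2335.86


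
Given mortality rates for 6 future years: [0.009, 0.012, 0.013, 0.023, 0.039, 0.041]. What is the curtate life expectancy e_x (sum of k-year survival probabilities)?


e_x = sum_{k=1}^{n} k_p_x
k_p_x values:
  1_p_x = 0.991
  2_p_x = 0.979108
  3_p_x = 0.96638
  4_p_x = 0.944153
  5_p_x = 0.907331
  6_p_x = 0.87013
e_x = 5.6581


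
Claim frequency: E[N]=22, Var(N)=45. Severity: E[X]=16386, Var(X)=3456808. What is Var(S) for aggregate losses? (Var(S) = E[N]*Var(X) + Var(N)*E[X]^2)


Var(S) = E[N]*Var(X) + Var(N)*E[X]^2
= 22*3456808 + 45*16386^2
= 76049776 + 12082544820
= 1.2159e+10


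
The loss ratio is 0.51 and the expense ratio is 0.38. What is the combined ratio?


Combined ratio = loss ratio + expense ratio
= 0.51 + 0.38
= 0.89


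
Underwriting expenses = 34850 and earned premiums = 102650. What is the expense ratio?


Expense ratio = expenses / premiums
= 34850 / 102650
= 0.3395


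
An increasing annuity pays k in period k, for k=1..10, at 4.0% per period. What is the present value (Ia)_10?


(Ia)_n = sum_{k=1}^{n} k * v^k, v = 1/(1+i)
v = 0.961538
Sum computed term by term:
(Ia)_10 = 41.9922


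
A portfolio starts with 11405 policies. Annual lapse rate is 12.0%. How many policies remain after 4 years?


remaining = initial * (1 - lapse)^years
= 11405 * (1 - 0.12)^4
= 11405 * 0.599695
= 6839.5256


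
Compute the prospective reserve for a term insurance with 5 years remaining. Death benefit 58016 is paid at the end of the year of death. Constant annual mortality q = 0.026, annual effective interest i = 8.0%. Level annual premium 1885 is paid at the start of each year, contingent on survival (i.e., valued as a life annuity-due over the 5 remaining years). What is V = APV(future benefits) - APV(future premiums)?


v = 1/(1+i) = 0.925926
APV(future benefits) per unit = sum_{k=0}^{4} k_p_x * q * v^(k+1) = 0.09895
APV(future benefits) = 58016 * 0.09895 = 5740.6606
Life annuity-due factor ä_{x:5} = sum_{k=0}^{4} k_p_x * v^k = 4.110215
APV(future premiums) = 1885 * 4.110215 = 7747.7545
V = 5740.6606 - 7747.7545
= -2007.0939


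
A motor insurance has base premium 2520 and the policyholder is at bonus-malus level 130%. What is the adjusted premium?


adjusted = base * BM_level / 100
= 2520 * 130 / 100
= 2520 * 1.3
= 3276.0


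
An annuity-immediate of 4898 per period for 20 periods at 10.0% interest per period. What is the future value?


FV = PMT * ((1+i)^n - 1) / i
= 4898 * ((1.1)^20 - 1) / 0.1
= 4898 * (6.7275 - 1) / 0.1
= 280532.9475


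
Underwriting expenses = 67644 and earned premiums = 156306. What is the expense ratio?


Expense ratio = expenses / premiums
= 67644 / 156306
= 0.4328


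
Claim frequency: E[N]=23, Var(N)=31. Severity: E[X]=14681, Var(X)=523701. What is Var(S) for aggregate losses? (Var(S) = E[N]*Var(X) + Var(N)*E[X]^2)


Var(S) = E[N]*Var(X) + Var(N)*E[X]^2
= 23*523701 + 31*14681^2
= 12045123 + 6681484591
= 6.6935e+09


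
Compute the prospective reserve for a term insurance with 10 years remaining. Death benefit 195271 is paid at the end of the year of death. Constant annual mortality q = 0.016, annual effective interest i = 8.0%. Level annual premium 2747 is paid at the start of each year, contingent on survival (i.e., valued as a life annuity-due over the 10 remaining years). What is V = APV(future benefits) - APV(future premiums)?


v = 1/(1+i) = 0.925926
APV(future benefits) per unit = sum_{k=0}^{9} k_p_x * q * v^(k+1) = 0.100967
APV(future benefits) = 195271 * 0.100967 = 19715.9562
Life annuity-due factor ä_{x:10} = sum_{k=0}^{9} k_p_x * v^k = 6.815283
APV(future premiums) = 2747 * 6.815283 = 18721.5812
V = 19715.9562 - 18721.5812
= 994.375


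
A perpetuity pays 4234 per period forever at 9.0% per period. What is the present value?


PV = PMT / i
= 4234 / 0.09
= 47044.4444


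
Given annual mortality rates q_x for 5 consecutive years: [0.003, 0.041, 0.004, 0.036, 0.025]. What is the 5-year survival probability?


p_k = 1 - q_k for each year
Survival = product of (1 - q_k)
= 0.997 * 0.959 * 0.996 * 0.964 * 0.975
= 0.8951
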